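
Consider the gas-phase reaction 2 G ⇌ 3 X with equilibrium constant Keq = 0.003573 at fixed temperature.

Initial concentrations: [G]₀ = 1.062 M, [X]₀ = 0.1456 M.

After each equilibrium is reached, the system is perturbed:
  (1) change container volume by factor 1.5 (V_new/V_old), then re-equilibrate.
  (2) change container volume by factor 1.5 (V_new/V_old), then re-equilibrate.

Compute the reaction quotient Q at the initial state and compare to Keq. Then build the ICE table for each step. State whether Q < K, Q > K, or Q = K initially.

Q₀ = 0.002737 vs Keq = 0.003573 ⇒ Q<K, forward
Step 1:
                  G         X
  init        1.062    0.1456
  Δ       -0.008458   0.01269
  eq          1.054    0.1583
  solve Keq expr → x = 0.004229; check Q = 0.003573
Then change container volume by factor 1.5 (V_new/V_old).
Step 2:
                  G         X
  init       0.7024    0.1055
  Δ       -0.009456   0.01418
  eq         0.6929    0.1197
  solve Keq expr → x = 0.004728; check Q = 0.003573
Then change container volume by factor 1.5 (V_new/V_old).
Step 3:
                  G         X
  init       0.4619   0.07981
  Δ       -0.007076   0.01061
  eq         0.4549   0.09042
  solve Keq expr → x = 0.003538; check Q = 0.003573

Q₀ = 0.002737; Q < K (proceeds forward)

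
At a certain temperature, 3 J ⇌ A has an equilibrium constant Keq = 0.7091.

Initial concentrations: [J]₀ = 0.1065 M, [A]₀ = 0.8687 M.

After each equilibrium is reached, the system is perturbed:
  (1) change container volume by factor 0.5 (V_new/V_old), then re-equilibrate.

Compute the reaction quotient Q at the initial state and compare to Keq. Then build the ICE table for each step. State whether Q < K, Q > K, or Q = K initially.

Q₀ = 719.2; Q > K (proceeds reverse)

Q₀ = 719.2 vs Keq = 0.7091 ⇒ Q>K, reverse
Step 1:
                    J           A
  init         0.1065      0.8687
  Δ            0.8344     -0.2781
  eq           0.9409      0.5906
  solve Keq expr → x = -0.2781; check Q = 0.7091
Then change container volume by factor 0.5 (V_new/V_old).
Step 2:
                    J           A
  init          1.882       1.181
  Δ           -0.6299        0.21
  eq            1.252       1.391
  solve Keq expr → x = 0.21; check Q = 0.7091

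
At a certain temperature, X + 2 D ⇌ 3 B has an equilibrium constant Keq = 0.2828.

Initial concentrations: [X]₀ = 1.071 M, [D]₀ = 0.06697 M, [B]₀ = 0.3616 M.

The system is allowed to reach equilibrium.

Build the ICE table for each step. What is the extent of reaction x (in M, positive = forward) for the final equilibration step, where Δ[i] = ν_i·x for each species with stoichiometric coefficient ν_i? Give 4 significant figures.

x = -0.05103 M

Q₀ = 9.843 vs Keq = 0.2828 ⇒ Q>K, reverse
Step 1:
                  X         D         B
  I           1.071   0.06697    0.3616
  C         0.05103    0.1021   -0.1531
  E           1.122     0.169    0.2085
  solve Keq expr → x = -0.05103; check Q = 0.2828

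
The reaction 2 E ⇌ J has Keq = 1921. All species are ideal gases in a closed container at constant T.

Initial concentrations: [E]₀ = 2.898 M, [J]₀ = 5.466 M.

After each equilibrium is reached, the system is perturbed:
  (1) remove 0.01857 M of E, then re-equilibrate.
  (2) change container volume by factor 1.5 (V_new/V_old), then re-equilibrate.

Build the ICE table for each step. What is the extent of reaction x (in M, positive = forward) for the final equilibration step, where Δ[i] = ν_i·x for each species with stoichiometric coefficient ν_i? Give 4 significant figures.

Q₀ = 0.6508 vs Keq = 1921 ⇒ Q<K, forward
Step 1:
                  E         J
  Initial     2.898     5.466
  Change     -2.838     1.419
  Equil     0.05987     6.885
  solve Keq expr → x = 1.419; check Q = 1921
Then remove 0.01857 M of E.
Step 2:
                  E         J
  Initial    0.0413     6.885
  Change    0.01853 -0.009265
  Equil     0.05983     6.876
  solve Keq expr → x = -0.009265; check Q = 1921
Then change container volume by factor 1.5 (V_new/V_old).
Step 3:
                  E         J
  Initial   0.03988     4.584
  Change    0.00894  -0.00447
  Equil     0.04882     4.579
  solve Keq expr → x = -0.00447; check Q = 1921

x = -0.00447 M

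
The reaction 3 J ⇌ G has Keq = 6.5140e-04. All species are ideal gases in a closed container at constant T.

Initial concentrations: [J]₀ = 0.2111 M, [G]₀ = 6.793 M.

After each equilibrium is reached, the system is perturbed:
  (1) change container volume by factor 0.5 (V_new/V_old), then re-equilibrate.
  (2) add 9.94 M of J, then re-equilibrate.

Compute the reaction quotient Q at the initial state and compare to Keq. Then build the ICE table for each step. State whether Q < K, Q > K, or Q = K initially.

Q₀ = 722.1 vs Keq = 6.5140e-04 ⇒ Q>K, reverse
Step 1:
                   J          G
  I           0.2111      6.793
  C            14.35     -4.783
  E            14.56       2.01
  solve Keq expr → x = -4.783; check Q = 6.5140e-04
Then change container volume by factor 0.5 (V_new/V_old).
Step 2:
                   J          G
  I            29.12      4.021
  C           -7.549      2.516
  E            21.57      6.537
  solve Keq expr → x = 2.516; check Q = 6.5140e-04
Then add 9.94 M of J.
Step 3:
                   J          G
  I            31.51      6.537
  C           -7.485      2.495
  E            24.02      9.032
  solve Keq expr → x = 2.495; check Q = 6.5140e-04

Q₀ = 722.1; Q > K (proceeds reverse)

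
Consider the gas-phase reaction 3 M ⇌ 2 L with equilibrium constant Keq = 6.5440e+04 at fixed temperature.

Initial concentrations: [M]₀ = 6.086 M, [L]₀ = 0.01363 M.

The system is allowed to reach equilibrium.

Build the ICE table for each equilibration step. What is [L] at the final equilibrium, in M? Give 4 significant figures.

Q₀ = 8.2413e-07 vs Keq = 6.5440e+04 ⇒ Q<K, forward
Step 1:
                    M           L
  init          6.086     0.01363
  Δ            -6.023       4.015
  eq          0.06283       4.029
  solve Keq expr → x = 2.008; check Q = 6.5440e+04

[L]_eq = 4.029 M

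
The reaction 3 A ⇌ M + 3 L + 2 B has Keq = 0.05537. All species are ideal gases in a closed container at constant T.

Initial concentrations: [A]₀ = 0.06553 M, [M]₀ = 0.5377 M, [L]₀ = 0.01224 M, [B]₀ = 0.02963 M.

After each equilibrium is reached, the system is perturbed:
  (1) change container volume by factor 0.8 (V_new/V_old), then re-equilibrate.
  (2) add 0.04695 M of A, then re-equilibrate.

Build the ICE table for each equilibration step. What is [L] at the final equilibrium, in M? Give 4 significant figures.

[L]_eq = 0.09776 M

Q₀ = 3.0763e-06 vs Keq = 0.05537 ⇒ Q<K, forward
Step 1:
                  A         M         L         B
  Initial   0.06553    0.5377   0.01224   0.02963
  Change   -0.04617   0.01539   0.04617   0.03078
  Equil     0.01936    0.5531   0.05841   0.06041
  solve Keq expr → x = 0.01539; check Q = 0.05537
Then change container volume by factor 0.8 (V_new/V_old).
Step 2:
                  A         M         L         B
  Initial   0.02421    0.6914   0.07301   0.07551
  Change   0.003809  -0.00127 -0.003809 -0.002539
  Equil     0.02802    0.6901    0.0692   0.07297
  solve Keq expr → x = -0.00127; check Q = 0.05537
Then add 0.04695 M of A.
Step 3:
                  A         M         L         B
  Initial   0.07497    0.6901    0.0692   0.07297
  Change   -0.02856   0.00952   0.02856   0.01904
  Equil     0.04641    0.6996   0.09776   0.09201
  solve Keq expr → x = 0.00952; check Q = 0.05537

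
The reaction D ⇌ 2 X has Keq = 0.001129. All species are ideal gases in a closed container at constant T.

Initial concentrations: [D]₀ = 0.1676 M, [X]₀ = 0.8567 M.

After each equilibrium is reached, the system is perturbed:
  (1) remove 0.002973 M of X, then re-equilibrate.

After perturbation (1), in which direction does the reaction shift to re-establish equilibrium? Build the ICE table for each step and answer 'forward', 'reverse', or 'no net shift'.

Direction: forward

Q₀ = 4.379 vs Keq = 0.001129 ⇒ Q>K, reverse
Step 1:
                   D          X
  Initial     0.1676     0.8567
  Change      0.4155     -0.831
  Equil       0.5831    0.02566
  solve Keq expr → x = -0.4155; check Q = 0.001129
Then remove 0.002973 M of X.
Step 2:
                   D          X
  Initial     0.5831    0.02269
  Change    -0.00147   0.002941
  Equil       0.5817    0.02563
  solve Keq expr → x = 0.00147; check Q = 0.001129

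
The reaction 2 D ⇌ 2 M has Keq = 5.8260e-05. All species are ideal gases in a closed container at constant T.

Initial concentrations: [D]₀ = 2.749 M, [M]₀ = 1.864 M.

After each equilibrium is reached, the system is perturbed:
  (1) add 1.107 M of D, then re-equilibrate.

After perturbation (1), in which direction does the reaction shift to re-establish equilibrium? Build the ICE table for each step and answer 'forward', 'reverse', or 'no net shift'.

Direction: forward

Q₀ = 0.4598 vs Keq = 5.8260e-05 ⇒ Q>K, reverse
Step 1:
                  D         M
  Initial     2.749     1.864
  Change      1.829    -1.829
  Equil       4.578   0.03494
  solve Keq expr → x = -0.9145; check Q = 5.8260e-05
Then add 1.107 M of D.
Step 2:
                  D         M
  Initial     5.685   0.03494
  Change  -0.008386  0.008386
  Equil       5.677   0.04333
  solve Keq expr → x = 0.004193; check Q = 5.8260e-05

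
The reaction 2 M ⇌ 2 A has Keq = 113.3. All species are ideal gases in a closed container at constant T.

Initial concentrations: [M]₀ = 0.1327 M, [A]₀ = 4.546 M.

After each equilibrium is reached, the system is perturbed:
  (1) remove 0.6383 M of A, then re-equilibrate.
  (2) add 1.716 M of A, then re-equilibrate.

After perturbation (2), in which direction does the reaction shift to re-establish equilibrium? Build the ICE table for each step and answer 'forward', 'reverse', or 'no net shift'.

Q₀ = 1174 vs Keq = 113.3 ⇒ Q>K, reverse
Step 1:
                  M         A
  init       0.1327     4.546
  Δ          0.2691   -0.2691
  eq         0.4018     4.277
  solve Keq expr → x = -0.1346; check Q = 113.3
Then remove 0.6383 M of A.
Step 2:
                  M         A
  init       0.4018     3.639
  Δ        -0.05482   0.05482
  eq          0.347     3.693
  solve Keq expr → x = 0.02741; check Q = 113.3
Then add 1.716 M of A.
Step 3:
                  M         A
  init        0.347     5.409
  Δ          0.1474   -0.1474
  eq         0.4944     5.262
  solve Keq expr → x = -0.07368; check Q = 113.3

Direction: reverse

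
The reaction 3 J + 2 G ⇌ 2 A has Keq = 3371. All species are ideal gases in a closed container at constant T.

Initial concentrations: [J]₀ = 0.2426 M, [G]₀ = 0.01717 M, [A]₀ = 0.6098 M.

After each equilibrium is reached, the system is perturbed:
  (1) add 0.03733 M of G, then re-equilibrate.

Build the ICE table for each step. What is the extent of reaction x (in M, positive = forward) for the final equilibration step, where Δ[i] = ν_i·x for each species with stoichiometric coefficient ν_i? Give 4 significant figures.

Q₀ = 8.8341e+04 vs Keq = 3371 ⇒ Q>K, reverse
Step 1:
                  J         G         A
  Initial    0.2426   0.01717    0.6098
  Change    0.06174   0.04116  -0.04116
  Equil      0.3043   0.05833    0.5686
  solve Keq expr → x = -0.02058; check Q = 3371
Then add 0.03733 M of G.
Step 2:
                  J         G         A
  Initial    0.3043   0.09566    0.5686
  Change   -0.03447  -0.02298   0.02298
  Equil      0.2699   0.07268    0.5916
  solve Keq expr → x = 0.01149; check Q = 3371

x = 0.01149 M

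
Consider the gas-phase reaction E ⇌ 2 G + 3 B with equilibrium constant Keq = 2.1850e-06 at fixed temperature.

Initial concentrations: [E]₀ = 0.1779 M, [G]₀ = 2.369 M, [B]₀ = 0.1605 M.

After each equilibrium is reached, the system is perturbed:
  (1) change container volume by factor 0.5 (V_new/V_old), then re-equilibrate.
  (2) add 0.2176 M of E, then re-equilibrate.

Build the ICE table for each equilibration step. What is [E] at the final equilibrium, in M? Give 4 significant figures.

Q₀ = 0.1304 vs Keq = 2.1850e-06 ⇒ Q>K, reverse
Step 1:
                   E          G          B
  Initial     0.1779      2.369     0.1605
  Change     0.05196    -0.1039    -0.1559
  Equil       0.2299      2.265   0.004609
  solve Keq expr → x = -0.05196; check Q = 2.1850e-06
Then change container volume by factor 0.5 (V_new/V_old).
Step 2:
                   E          G          B
  Initial     0.4597       4.53   0.009218
  Change    0.001851  -0.003702  -0.005553
  Equil       0.4616      4.526   0.003665
  solve Keq expr → x = -0.001851; check Q = 2.1850e-06
Then add 0.2176 M of E.
Step 3:
                   E          G          B
  Initial     0.6792      4.526   0.003665
  Change  -1.6767e-04 3.3534e-04 5.0300e-04
  Equil        0.679      4.527   0.004168
  solve Keq expr → x = 1.6767e-04; check Q = 2.1850e-06

[E]_eq = 0.679 M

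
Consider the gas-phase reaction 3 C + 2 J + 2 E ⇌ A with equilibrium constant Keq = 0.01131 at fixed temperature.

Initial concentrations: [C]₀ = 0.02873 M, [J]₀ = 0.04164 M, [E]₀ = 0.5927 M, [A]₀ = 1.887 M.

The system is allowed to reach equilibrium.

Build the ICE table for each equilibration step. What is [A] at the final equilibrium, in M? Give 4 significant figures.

[A]_eq = 1.159 M

Q₀ = 1.3064e+08 vs Keq = 0.01131 ⇒ Q>K, reverse
Step 1:
                   C          J          E          A
  init       0.02873    0.04164     0.5927      1.887
  Δ            2.185      1.457      1.457    -0.7285
  eq           2.214      1.499       2.05      1.159
  solve Keq expr → x = -0.7285; check Q = 0.01131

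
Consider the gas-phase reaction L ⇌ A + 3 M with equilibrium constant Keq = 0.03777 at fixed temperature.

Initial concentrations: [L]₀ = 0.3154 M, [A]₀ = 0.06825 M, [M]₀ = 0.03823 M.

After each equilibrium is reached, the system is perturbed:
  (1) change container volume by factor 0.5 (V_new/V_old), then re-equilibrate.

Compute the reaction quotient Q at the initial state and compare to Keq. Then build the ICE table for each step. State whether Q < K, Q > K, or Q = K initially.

Q₀ = 1.2091e-05; Q < K (proceeds forward)

Q₀ = 1.2091e-05 vs Keq = 0.03777 ⇒ Q<K, forward
Step 1:
                  L         A         M
  I          0.3154   0.06825   0.03823
  C         -0.1061    0.1061    0.3183
  E          0.2093    0.1744    0.3566
  solve Keq expr → x = 0.1061; check Q = 0.03777
Then change container volume by factor 0.5 (V_new/V_old).
Step 2:
                  L         A         M
  I          0.4186    0.3487    0.7131
  C         0.09597  -0.09597   -0.2879
  E          0.5145    0.2528    0.4252
  solve Keq expr → x = -0.09597; check Q = 0.03777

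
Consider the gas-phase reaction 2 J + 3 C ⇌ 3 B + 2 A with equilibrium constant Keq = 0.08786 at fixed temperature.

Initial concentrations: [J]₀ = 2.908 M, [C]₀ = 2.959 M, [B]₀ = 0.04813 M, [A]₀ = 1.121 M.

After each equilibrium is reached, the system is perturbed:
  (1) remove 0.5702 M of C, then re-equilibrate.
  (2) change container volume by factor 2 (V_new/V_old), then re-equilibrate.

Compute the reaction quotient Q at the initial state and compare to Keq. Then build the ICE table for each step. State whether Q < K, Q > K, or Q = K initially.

Q₀ = 6.3949e-07 vs Keq = 0.08786 ⇒ Q<K, forward
Step 1:
                    J           C           B           A
  Initial       2.908       2.959     0.04813       1.121
  Change      -0.6547      -0.982       0.982      0.6547
  Equil         2.253       1.977        1.03       1.776
  solve Keq expr → x = 0.3273; check Q = 0.08786
Then remove 0.5702 M of C.
Step 2:
                    J           C           B           A
  Initial       2.253       1.407        1.03       1.776
  Change       0.1042      0.1563     -0.1563     -0.1042
  Equil         2.357       1.563      0.8739       1.672
  solve Keq expr → x = -0.05209; check Q = 0.08786
Then change container volume by factor 2 (V_new/V_old).
Step 3:
                    J           C           B           A
  Initial       1.179      0.7815      0.4369      0.8358
  Change            0           0           0           0
  Equil         1.179      0.7815      0.4369      0.8358
  solve Keq expr → x = 0; check Q = 0.08786

Q₀ = 6.3949e-07; Q < K (proceeds forward)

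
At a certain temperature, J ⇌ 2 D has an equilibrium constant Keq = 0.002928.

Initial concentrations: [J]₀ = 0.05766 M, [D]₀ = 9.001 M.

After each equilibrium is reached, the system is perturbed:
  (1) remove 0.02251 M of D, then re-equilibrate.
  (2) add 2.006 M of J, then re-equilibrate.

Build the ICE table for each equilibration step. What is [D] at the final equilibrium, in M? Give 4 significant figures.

Q₀ = 1405 vs Keq = 0.002928 ⇒ Q>K, reverse
Step 1:
                   J          D
  I          0.05766      9.001
  C            4.443     -8.886
  E            4.501     0.1148
  solve Keq expr → x = -4.443; check Q = 0.002928
Then remove 0.02251 M of D.
Step 2:
                   J          D
  I            4.501    0.09229
  C         -0.01118    0.02237
  E             4.49     0.1147
  solve Keq expr → x = 0.01118; check Q = 0.002928
Then add 2.006 M of J.
Step 3:
                   J          D
  I            6.496     0.1147
  C         -0.01157    0.02313
  E            6.484     0.1378
  solve Keq expr → x = 0.01157; check Q = 0.002928

[D]_eq = 0.1378 M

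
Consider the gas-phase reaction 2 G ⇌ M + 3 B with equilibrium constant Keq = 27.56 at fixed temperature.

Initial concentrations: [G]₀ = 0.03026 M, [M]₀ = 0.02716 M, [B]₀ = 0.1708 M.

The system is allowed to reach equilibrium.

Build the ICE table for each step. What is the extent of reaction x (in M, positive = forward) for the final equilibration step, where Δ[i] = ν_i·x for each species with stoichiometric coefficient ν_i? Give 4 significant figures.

x = 0.01328 M

Q₀ = 0.1478 vs Keq = 27.56 ⇒ Q<K, forward
Step 1:
                  G         M         B
  I         0.03026   0.02716    0.1708
  C        -0.02656   0.01328   0.03984
  E        0.003703   0.04044    0.2106
  solve Keq expr → x = 0.01328; check Q = 27.56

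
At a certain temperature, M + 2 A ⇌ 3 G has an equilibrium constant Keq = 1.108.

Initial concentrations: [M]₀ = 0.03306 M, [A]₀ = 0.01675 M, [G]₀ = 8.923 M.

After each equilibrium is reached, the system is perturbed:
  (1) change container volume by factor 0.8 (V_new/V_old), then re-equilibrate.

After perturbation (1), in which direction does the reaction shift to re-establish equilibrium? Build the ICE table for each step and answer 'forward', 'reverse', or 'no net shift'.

Direction: no net shift

Q₀ = 7.6595e+07 vs Keq = 1.108 ⇒ Q>K, reverse
Step 1:
                   M          A          G
  I          0.03306    0.01675      8.923
  C            1.916      3.832     -5.748
  E            1.949      3.849      3.175
  solve Keq expr → x = -1.916; check Q = 1.108
Then change container volume by factor 0.8 (V_new/V_old).
Step 2:
                   M          A          G
  I            2.436      4.811      3.968
  C                0          0          0
  E            2.436      4.811      3.968
  solve Keq expr → x = 0; check Q = 1.108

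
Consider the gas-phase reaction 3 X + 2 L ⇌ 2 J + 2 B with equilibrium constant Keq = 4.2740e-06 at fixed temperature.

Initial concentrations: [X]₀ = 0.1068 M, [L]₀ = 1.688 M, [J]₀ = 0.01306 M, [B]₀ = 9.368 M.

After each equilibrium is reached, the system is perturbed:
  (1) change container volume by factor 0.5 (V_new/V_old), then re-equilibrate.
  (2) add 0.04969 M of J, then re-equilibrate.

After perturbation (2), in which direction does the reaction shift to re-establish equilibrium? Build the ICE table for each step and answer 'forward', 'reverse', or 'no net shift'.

Q₀ = 4.312 vs Keq = 4.2740e-06 ⇒ Q>K, reverse
Step 1:
                  X         L         J         B
  Initial    0.1068     1.688   0.01306     9.368
  Change    0.01956   0.01304  -0.01304  -0.01304
  Equil      0.1264     1.701 1.6886e-05     9.355
  solve Keq expr → x = -0.006522; check Q = 4.2740e-06
Then change container volume by factor 0.5 (V_new/V_old).
Step 2:
                  X         L         J         B
  Initial    0.2527     3.402 3.3772e-05     18.71
  Change  -2.0974e-05 -1.3983e-05 1.3983e-05 1.3983e-05
  Equil      0.2527     3.402 4.7755e-05     18.71
  solve Keq expr → x = 6.9914e-06; check Q = 4.2740e-06
Then add 0.04969 M of J.
Step 3:
                  X         L         J         B
  Initial    0.2527     3.402   0.04974     18.71
  Change     0.0745   0.04967  -0.04967  -0.04967
  Equil      0.3272     3.452 7.1577e-05     18.66
  solve Keq expr → x = -0.02483; check Q = 4.2740e-06

Direction: reverse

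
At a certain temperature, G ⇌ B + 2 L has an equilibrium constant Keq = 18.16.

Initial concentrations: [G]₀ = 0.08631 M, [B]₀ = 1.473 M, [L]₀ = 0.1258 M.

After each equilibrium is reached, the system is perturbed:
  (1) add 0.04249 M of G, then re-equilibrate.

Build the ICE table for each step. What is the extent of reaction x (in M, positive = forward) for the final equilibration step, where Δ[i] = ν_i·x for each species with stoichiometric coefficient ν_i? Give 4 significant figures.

Q₀ = 0.2701 vs Keq = 18.16 ⇒ Q<K, forward
Step 1:
                  G         B         L
  init      0.08631     1.473    0.1258
  Δ        -0.07939   0.07939    0.1588
  eq       0.006923     1.552    0.2846
  solve Keq expr → x = 0.07939; check Q = 18.16
Then add 0.04249 M of G.
Step 2:
                  G         B         L
  init      0.04941     1.552    0.2846
  Δ        -0.03802   0.03802   0.07605
  eq        0.01139      1.59    0.3606
  solve Keq expr → x = 0.03802; check Q = 18.16

x = 0.03802 M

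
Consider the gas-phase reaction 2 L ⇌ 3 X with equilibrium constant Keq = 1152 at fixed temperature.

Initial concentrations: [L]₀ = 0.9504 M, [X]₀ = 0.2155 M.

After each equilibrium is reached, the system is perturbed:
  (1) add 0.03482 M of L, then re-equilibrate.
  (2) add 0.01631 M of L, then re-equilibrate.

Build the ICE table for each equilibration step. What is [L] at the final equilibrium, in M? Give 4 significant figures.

Q₀ = 0.01108 vs Keq = 1152 ⇒ Q<K, forward
Step 1:
                    L           X
  I            0.9504      0.2155
  C           -0.8932        1.34
  E           0.05715       1.555
  solve Keq expr → x = 0.4466; check Q = 1152
Then add 0.03482 M of L.
Step 2:
                    L           X
  I           0.09197       1.555
  C          -0.03214     0.04821
  E           0.05983       1.604
  solve Keq expr → x = 0.01607; check Q = 1152
Then add 0.01631 M of L.
Step 3:
                    L           X
  I           0.07614       1.604
  C          -0.01504     0.02256
  E            0.0611       1.626
  solve Keq expr → x = 0.007521; check Q = 1152

[L]_eq = 0.0611 M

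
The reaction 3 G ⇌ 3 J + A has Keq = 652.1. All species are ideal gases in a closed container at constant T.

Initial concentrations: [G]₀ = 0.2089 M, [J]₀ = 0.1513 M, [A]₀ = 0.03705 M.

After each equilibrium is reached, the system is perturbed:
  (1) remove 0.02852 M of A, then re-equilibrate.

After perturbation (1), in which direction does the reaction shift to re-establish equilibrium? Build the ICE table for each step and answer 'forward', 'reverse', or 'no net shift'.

Direction: forward

Q₀ = 0.01408 vs Keq = 652.1 ⇒ Q<K, forward
Step 1:
                    G           J           A
  I            0.2089      0.1513     0.03705
  C           -0.1906      0.1906     0.06352
  E           0.01833      0.3419      0.1006
  solve Keq expr → x = 0.06352; check Q = 652.1
Then remove 0.02852 M of A.
Step 2:
                    G           J           A
  I           0.01833      0.3419     0.07205
  C         -0.001797    0.001797  5.9900e-04
  E           0.01654      0.3437     0.07265
  solve Keq expr → x = 5.9900e-04; check Q = 652.1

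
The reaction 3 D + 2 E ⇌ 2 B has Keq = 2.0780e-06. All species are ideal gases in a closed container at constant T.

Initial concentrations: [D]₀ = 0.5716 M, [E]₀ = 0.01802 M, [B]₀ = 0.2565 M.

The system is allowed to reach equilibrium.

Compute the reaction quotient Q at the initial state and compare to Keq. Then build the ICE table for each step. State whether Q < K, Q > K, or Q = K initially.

Q₀ = 1085 vs Keq = 2.0780e-06 ⇒ Q>K, reverse
Step 1:
                   D          E          B
  Initial     0.5716    0.01802     0.2565
  Change      0.3842     0.2561    -0.2561
  Equil       0.9558     0.2742 3.6928e-04
  solve Keq expr → x = -0.1281; check Q = 2.0780e-06

Q₀ = 1085; Q > K (proceeds reverse)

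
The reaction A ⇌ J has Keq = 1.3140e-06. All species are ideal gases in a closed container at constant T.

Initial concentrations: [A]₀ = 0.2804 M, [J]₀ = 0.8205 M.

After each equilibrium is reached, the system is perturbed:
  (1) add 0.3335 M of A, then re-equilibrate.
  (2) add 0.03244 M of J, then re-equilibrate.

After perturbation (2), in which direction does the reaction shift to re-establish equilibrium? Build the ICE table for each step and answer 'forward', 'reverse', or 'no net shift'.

Q₀ = 2.926 vs Keq = 1.3140e-06 ⇒ Q>K, reverse
Step 1:
                    A           J
  I            0.2804      0.8205
  C            0.8205     -0.8205
  E             1.101  1.4466e-06
  solve Keq expr → x = -0.8205; check Q = 1.3140e-06
Then add 0.3335 M of A.
Step 2:
                    A           J
  I             1.434  1.4466e-06
  C       -4.3822e-07  4.3822e-07
  E             1.434  1.8848e-06
  solve Keq expr → x = 4.3822e-07; check Q = 1.3140e-06
Then add 0.03244 M of J.
Step 3:
                    A           J
  I             1.434     0.03244
  C           0.03244    -0.03244
  E             1.467  1.9274e-06
  solve Keq expr → x = -0.03244; check Q = 1.3140e-06

Direction: reverse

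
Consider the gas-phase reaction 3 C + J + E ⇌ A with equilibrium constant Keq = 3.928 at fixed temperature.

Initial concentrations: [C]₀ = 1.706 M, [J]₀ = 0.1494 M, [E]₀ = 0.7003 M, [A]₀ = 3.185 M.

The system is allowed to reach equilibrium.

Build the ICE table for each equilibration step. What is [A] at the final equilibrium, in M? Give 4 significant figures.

Q₀ = 6.131 vs Keq = 3.928 ⇒ Q>K, reverse
Step 1:
                  C         J         E         A
  Initial     1.706    0.1494    0.7003     3.185
  Change     0.1039   0.03465   0.03465  -0.03465
  Equil        1.81     0.184    0.7349      3.15
  solve Keq expr → x = -0.03465; check Q = 3.928

[A]_eq = 3.15 M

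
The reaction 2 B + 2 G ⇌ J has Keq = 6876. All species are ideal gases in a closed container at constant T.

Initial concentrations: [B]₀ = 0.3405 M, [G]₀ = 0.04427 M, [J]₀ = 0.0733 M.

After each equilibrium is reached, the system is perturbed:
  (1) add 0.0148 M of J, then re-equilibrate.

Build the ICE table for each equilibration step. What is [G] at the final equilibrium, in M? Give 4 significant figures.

[G]_eq = 0.01259 M

Q₀ = 322.6 vs Keq = 6876 ⇒ Q<K, forward
Step 1:
                   B          G          J
  I           0.3405    0.04427     0.0733
  C         -0.03255   -0.03255    0.01627
  E            0.308    0.01172    0.08957
  solve Keq expr → x = 0.01627; check Q = 6876
Then add 0.0148 M of J.
Step 2:
                   B          G          J
  I            0.308    0.01172     0.1044
  C       8.6935e-04 8.6935e-04 -4.3467e-04
  E           0.3088    0.01259     0.1039
  solve Keq expr → x = -4.3467e-04; check Q = 6876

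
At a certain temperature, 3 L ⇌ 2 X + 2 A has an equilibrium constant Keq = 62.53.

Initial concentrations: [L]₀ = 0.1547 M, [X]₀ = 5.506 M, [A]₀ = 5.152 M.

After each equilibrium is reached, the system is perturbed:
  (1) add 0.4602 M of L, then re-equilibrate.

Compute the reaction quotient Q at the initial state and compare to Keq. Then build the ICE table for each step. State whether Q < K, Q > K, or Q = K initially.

Q₀ = 2.1735e+05 vs Keq = 62.53 ⇒ Q>K, reverse
Step 1:
                  L         X         A
  I          0.1547     5.506     5.152
  C           1.589    -1.059    -1.059
  E           1.743     4.447     4.093
  solve Keq expr → x = -0.5295; check Q = 62.53
Then add 0.4602 M of L.
Step 2:
                  L         X         A
  I           2.203     4.447     4.093
  C         -0.3367    0.2245    0.2245
  E           1.867     4.671     4.317
  solve Keq expr → x = 0.1122; check Q = 62.53

Q₀ = 2.1735e+05; Q > K (proceeds reverse)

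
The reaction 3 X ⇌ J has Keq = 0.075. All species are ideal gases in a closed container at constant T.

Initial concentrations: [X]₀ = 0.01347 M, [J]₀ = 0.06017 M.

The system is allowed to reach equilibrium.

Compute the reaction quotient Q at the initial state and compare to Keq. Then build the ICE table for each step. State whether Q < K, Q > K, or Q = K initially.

Q₀ = 2.4619e+04 vs Keq = 0.075 ⇒ Q>K, reverse
Step 1:
                   X          J
  init       0.01347    0.06017
  Δ           0.1789   -0.05964
  eq          0.1924 5.3398e-04
  solve Keq expr → x = -0.05964; check Q = 0.075

Q₀ = 2.4619e+04; Q > K (proceeds reverse)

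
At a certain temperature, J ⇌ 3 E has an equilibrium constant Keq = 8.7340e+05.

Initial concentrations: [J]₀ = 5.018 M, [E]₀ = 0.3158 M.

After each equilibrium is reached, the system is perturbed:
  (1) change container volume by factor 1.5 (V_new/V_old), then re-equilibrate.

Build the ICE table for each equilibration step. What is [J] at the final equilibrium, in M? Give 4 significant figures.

[J]_eq = 0.00123 M

Q₀ = 0.006276 vs Keq = 8.7340e+05 ⇒ Q<K, forward
Step 1:
                   J          E
  init         5.018     0.3158
  Δ           -5.014      15.04
  eq        0.004147      15.36
  solve Keq expr → x = 5.014; check Q = 8.7340e+05
Then change container volume by factor 1.5 (V_new/V_old).
Step 2:
                   J          E
  init      0.002765      10.24
  Δ        -0.001534   0.004603
  eq         0.00123      10.24
  solve Keq expr → x = 0.001534; check Q = 8.7340e+05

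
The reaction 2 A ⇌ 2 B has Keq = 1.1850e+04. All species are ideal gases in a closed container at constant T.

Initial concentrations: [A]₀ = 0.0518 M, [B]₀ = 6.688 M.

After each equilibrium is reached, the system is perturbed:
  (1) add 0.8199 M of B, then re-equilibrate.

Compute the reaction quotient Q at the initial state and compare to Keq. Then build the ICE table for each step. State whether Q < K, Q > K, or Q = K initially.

Q₀ = 1.6670e+04 vs Keq = 1.1850e+04 ⇒ Q>K, reverse
Step 1:
                  A         B
  init       0.0518     6.688
  Δ         0.00955  -0.00955
  eq        0.06135     6.678
  solve Keq expr → x = -0.004775; check Q = 1.1850e+04
Then add 0.8199 M of B.
Step 2:
                  A         B
  init      0.06135     7.498
  Δ        0.007463 -0.007463
  eq        0.06881     7.491
  solve Keq expr → x = -0.003732; check Q = 1.1850e+04

Q₀ = 1.6670e+04; Q > K (proceeds reverse)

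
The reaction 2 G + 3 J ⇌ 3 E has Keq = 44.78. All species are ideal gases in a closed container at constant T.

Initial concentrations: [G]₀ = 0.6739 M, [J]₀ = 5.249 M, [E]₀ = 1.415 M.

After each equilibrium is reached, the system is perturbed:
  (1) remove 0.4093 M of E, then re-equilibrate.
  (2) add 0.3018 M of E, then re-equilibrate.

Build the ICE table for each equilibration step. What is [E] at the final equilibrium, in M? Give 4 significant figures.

Q₀ = 0.04314 vs Keq = 44.78 ⇒ Q<K, forward
Step 1:
                   G          J          E
  I           0.6739      5.249      1.415
  C          -0.6146    -0.9219     0.9219
  E          0.05931      4.327      2.337
  solve Keq expr → x = 0.3073; check Q = 44.78
Then remove 0.4093 M of E.
Step 2:
                   G          J          E
  I          0.05931      4.327      1.928
  C         -0.01383   -0.02075    0.02075
  E          0.04548      4.306      1.948
  solve Keq expr → x = 0.006916; check Q = 44.78
Then add 0.3018 M of E.
Step 3:
                   G          J          E
  I          0.04548      4.306       2.25
  C           0.0101    0.01515   -0.01515
  E          0.05558      4.322      2.235
  solve Keq expr → x = -0.005051; check Q = 44.78

[E]_eq = 2.235 M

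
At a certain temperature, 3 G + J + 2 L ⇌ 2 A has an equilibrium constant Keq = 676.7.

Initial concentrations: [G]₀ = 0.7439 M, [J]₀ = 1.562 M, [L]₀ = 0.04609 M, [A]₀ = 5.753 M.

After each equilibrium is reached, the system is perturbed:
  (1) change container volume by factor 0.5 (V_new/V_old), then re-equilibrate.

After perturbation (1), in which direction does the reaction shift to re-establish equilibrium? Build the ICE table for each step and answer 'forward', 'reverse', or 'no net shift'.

Direction: forward

Q₀ = 2.4230e+04 vs Keq = 676.7 ⇒ Q>K, reverse
Step 1:
                    G           J           L           A
  init         0.7439       1.562     0.04609       5.753
  Δ            0.2052     0.06839      0.1368     -0.1368
  eq           0.9491        1.63      0.1829       5.616
  solve Keq expr → x = -0.06839; check Q = 676.7
Then change container volume by factor 0.5 (V_new/V_old).
Step 2:
                    G           J           L           A
  init          1.898       3.261      0.3657       11.23
  Δ           -0.3542     -0.1181     -0.2361      0.2361
  eq            1.544       3.143      0.1296       11.47
  solve Keq expr → x = 0.1181; check Q = 676.7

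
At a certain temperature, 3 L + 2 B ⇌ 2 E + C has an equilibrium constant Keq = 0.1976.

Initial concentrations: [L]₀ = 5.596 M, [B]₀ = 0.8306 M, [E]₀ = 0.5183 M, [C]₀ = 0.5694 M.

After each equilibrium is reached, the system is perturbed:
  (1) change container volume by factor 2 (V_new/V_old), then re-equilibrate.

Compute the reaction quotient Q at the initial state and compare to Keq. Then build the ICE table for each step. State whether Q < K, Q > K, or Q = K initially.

Q₀ = 0.001265; Q < K (proceeds forward)

Q₀ = 0.001265 vs Keq = 0.1976 ⇒ Q<K, forward
Step 1:
                  L         B         E         C
  Initial     5.596    0.8306    0.5183    0.5694
  Change    -0.9001   -0.6001    0.6001       0.3
  Equil       4.696    0.2305     1.118    0.8694
  solve Keq expr → x = 0.3; check Q = 0.1976
Then change container volume by factor 2 (V_new/V_old).
Step 2:
                  L         B         E         C
  Initial     2.348    0.1153    0.5592    0.4347
  Change     0.1012   0.06748  -0.06748  -0.03374
  Equil       2.449    0.1827    0.4917     0.401
  solve Keq expr → x = -0.03374; check Q = 0.1976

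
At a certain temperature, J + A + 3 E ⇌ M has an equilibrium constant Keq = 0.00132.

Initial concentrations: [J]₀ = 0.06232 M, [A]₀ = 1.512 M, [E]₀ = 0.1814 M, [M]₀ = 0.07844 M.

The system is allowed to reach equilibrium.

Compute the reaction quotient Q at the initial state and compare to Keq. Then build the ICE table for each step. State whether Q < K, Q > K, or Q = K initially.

Q₀ = 139.5 vs Keq = 0.00132 ⇒ Q>K, reverse
Step 1:
                   J          A          E          M
  Initial    0.06232      1.512     0.1814    0.07844
  Change     0.07842    0.07842     0.2353   -0.07842
  Equil       0.1407       1.59     0.4167 2.1371e-05
  solve Keq expr → x = -0.07842; check Q = 0.00132

Q₀ = 139.5; Q > K (proceeds reverse)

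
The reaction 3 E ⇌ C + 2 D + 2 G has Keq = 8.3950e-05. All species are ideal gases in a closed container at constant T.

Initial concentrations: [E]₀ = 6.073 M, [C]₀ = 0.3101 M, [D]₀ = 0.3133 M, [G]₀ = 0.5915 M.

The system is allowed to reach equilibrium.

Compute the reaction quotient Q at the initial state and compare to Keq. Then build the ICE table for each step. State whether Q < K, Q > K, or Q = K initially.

Q₀ = 4.7547e-05 vs Keq = 8.3950e-05 ⇒ Q<K, forward
Step 1:
                  E         C         D         G
  Initial     6.073    0.3101    0.3133    0.5915
  Change   -0.07435   0.02478   0.04956   0.04956
  Equil       5.999    0.3349    0.3629    0.6411
  solve Keq expr → x = 0.02478; check Q = 8.3950e-05

Q₀ = 4.7547e-05; Q < K (proceeds forward)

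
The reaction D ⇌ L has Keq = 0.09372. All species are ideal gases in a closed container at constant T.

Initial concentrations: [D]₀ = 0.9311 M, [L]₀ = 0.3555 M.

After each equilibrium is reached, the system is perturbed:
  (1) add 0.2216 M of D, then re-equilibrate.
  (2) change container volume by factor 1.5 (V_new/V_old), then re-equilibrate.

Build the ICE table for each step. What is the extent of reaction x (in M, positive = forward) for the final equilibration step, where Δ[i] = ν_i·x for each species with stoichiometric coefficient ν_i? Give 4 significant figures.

x = 0 M

Q₀ = 0.3818 vs Keq = 0.09372 ⇒ Q>K, reverse
Step 1:
                    D           L
  Initial      0.9311      0.3555
  Change       0.2453     -0.2453
  Equil         1.176      0.1102
  solve Keq expr → x = -0.2453; check Q = 0.09372
Then add 0.2216 M of D.
Step 2:
                    D           L
  Initial       1.398      0.1102
  Change     -0.01899     0.01899
  Equil         1.379      0.1292
  solve Keq expr → x = 0.01899; check Q = 0.09372
Then change container volume by factor 1.5 (V_new/V_old).
Step 3:
                    D           L
  Initial      0.9193     0.08616
  Change            0           0
  Equil        0.9193     0.08616
  solve Keq expr → x = 0; check Q = 0.09372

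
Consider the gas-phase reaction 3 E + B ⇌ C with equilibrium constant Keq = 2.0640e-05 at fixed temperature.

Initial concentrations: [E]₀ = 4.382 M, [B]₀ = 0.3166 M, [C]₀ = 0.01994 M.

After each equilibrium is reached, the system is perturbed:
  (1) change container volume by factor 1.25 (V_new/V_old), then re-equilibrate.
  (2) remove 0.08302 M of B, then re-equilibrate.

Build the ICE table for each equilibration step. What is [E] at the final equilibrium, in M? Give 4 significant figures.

[E]_eq = 3.553 M

Q₀ = 7.4851e-04 vs Keq = 2.0640e-05 ⇒ Q>K, reverse
Step 1:
                  E         B         C
  init        4.382    0.3166   0.01994
  Δ           0.058   0.01933  -0.01933
  eq           4.44    0.3359 6.0689e-04
  solve Keq expr → x = -0.01933; check Q = 2.0640e-05
Then change container volume by factor 1.25 (V_new/V_old).
Step 2:
                  E         B         C
  init        3.552    0.2687 4.8551e-04
  Δ       7.0969e-04 2.3656e-04 -2.3656e-04
  eq          3.553     0.269 2.4895e-04
  solve Keq expr → x = -2.3656e-04; check Q = 2.0640e-05
Then remove 0.08302 M of B.
Step 3:
                  E         B         C
  init        3.553     0.186 2.4895e-04
  Δ       2.3020e-04 7.6733e-05 -7.6733e-05
  eq          3.553     0.186 1.7222e-04
  solve Keq expr → x = -7.6733e-05; check Q = 2.0640e-05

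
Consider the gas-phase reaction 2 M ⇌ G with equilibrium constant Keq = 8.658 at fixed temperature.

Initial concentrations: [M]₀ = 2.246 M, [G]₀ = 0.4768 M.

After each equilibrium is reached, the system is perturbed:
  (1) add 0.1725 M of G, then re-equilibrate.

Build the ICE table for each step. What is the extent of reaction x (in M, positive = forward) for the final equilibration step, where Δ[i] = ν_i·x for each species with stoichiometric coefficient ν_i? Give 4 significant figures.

Q₀ = 0.09452 vs Keq = 8.658 ⇒ Q<K, forward
Step 1:
                  M         G
  I           2.246    0.4768
  C          -1.844     0.922
  E           0.402     1.399
  solve Keq expr → x = 0.922; check Q = 8.658
Then add 0.1725 M of G.
Step 2:
                  M         G
  I           0.402     1.571
  C         0.02253  -0.01127
  E          0.4245      1.56
  solve Keq expr → x = -0.01127; check Q = 8.658

x = -0.01127 M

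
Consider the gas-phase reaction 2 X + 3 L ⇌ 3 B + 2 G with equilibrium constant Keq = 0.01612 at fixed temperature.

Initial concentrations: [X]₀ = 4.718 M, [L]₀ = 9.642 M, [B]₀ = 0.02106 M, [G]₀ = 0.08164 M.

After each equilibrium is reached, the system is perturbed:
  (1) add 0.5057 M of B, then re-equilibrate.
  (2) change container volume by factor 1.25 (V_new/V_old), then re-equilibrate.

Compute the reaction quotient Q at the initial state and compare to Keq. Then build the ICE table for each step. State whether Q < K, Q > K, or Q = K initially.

Q₀ = 3.1201e-12 vs Keq = 0.01612 ⇒ Q<K, forward
Step 1:
                  X         L         B         G
  init        4.718     9.642   0.02106   0.08164
  Δ          -1.693    -2.539     2.539     1.693
  eq          3.025     7.103      2.56     1.775
  solve Keq expr → x = 0.8465; check Q = 0.01612
Then add 0.5057 M of B.
Step 2:
                  X         L         B         G
  init        3.025     7.103     3.066     1.775
  Δ          0.1364    0.2047   -0.2047   -0.1364
  eq          3.162     7.307     2.861     1.638
  solve Keq expr → x = -0.06822; check Q = 0.01612
Then change container volume by factor 1.25 (V_new/V_old).
Step 3:
                  X         L         B         G
  init        2.529     5.846     2.289      1.31
  Δ               0         0         0         0
  eq          2.529     5.846     2.289      1.31
  solve Keq expr → x = 0; check Q = 0.01612

Q₀ = 3.1201e-12; Q < K (proceeds forward)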